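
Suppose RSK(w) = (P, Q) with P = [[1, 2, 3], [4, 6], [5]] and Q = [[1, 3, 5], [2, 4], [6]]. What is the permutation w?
5 1 6 2 4 3

Reverse the RSK construction: for i from n down to 1, find the cell of Q containing i, remove the entry at that cell from P, and reverse-bump it up through P; the value ejected from row 1 is w(i).

Step i=6: Q has 6 at row 3, column 1; remove 5 from row 3 of P and reverse-bump: 5 enters row 2 and ejects 4; 4 enters row 1 and ejects 3. So w(6) = 3. P is now [[1, 2, 4], [5, 6]].
Step i=5: Q has 5 at row 1, column 3; remove that cell from P, ejecting 4. So w(5) = 4. P is now [[1, 2], [5, 6]].
Step i=4: Q has 4 at row 2, column 2; remove 6 from row 2 of P and reverse-bump: 6 enters row 1 and ejects 2. So w(4) = 2. P is now [[1, 6], [5]].
Step i=3: Q has 3 at row 1, column 2; remove that cell from P, ejecting 6. So w(3) = 6. P is now [[1], [5]].
Step i=2: Q has 2 at row 2, column 1; remove 5 from row 2 of P and reverse-bump: 5 enters row 1 and ejects 1. So w(2) = 1. P is now [[5]].
Step i=1: Q has 1 at row 1, column 1; remove that cell from P, ejecting 5. So w(1) = 5. P is now [].

So w = 5 1 6 2 4 3.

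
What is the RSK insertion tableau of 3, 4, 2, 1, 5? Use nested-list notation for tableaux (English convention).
P = [[1, 4, 5], [2], [3]]

Insert 3: appended to row 1. P = [[3]].
Insert 4: appended to row 1. P = [[3, 4]].
Insert 2: 2 bumps 3 from row 1; 3 starts row 2. P = [[2, 4], [3]].
Insert 1: 1 bumps 2 from row 1; 2 bumps 3 from row 2; 3 starts row 3. P = [[1, 4], [2], [3]].
Insert 5: appended to row 1. P = [[1, 4, 5], [2], [3]].

So P = [[1, 4, 5], [2], [3]].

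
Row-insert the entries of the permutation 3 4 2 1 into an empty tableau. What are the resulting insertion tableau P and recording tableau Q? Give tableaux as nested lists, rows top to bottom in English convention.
P = [[1, 4], [2], [3]], Q = [[1, 2], [3], [4]]

Insert each entry of the permutation into P by Schensted row insertion, recording in Q the position of each new cell.

Insert 3: appended to row 1. P = [[3]], Q = [[1]].
Insert 4: appended to row 1. P = [[3, 4]], Q = [[1, 2]].
Insert 2: 2 bumps 3 from row 1; 3 starts row 2. P = [[2, 4], [3]], Q = [[1, 2], [3]].
Insert 1: 1 bumps 2 from row 1; 2 bumps 3 from row 2; 3 starts row 3. P = [[1, 4], [2], [3]], Q = [[1, 2], [3], [4]].

So P = [[1, 4], [2], [3]], Q = [[1, 2], [3], [4]].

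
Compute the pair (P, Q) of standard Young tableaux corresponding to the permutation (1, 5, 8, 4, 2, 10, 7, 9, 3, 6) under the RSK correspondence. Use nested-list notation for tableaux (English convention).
Insert each entry of the permutation into P by Schensted row insertion, recording in Q the position of each new cell.

Insert 1: appended to row 1. P = [[1]], Q = [[1]].
Insert 5: appended to row 1. P = [[1, 5]], Q = [[1, 2]].
Insert 8: appended to row 1. P = [[1, 5, 8]], Q = [[1, 2, 3]].
Insert 4: 4 bumps 5 from row 1; 5 starts row 2. P = [[1, 4, 8], [5]], Q = [[1, 2, 3], [4]].
Insert 2: 2 bumps 4 from row 1; 4 bumps 5 from row 2; 5 starts row 3. P = [[1, 2, 8], [4], [5]], Q = [[1, 2, 3], [4], [5]].
Insert 10: appended to row 1. P = [[1, 2, 8, 10], [4], [5]], Q = [[1, 2, 3, 6], [4], [5]].
Insert 7: 7 bumps 8 from row 1; 8 appends to row 2. P = [[1, 2, 7, 10], [4, 8], [5]], Q = [[1, 2, 3, 6], [4, 7], [5]].
Insert 9: 9 bumps 10 from row 1; 10 appends to row 2. P = [[1, 2, 7, 9], [4, 8, 10], [5]], Q = [[1, 2, 3, 6], [4, 7, 8], [5]].
Insert 3: 3 bumps 7 from row 1; 7 bumps 8 from row 2; 8 appends to row 3. P = [[1, 2, 3, 9], [4, 7, 10], [5, 8]], Q = [[1, 2, 3, 6], [4, 7, 8], [5, 9]].
Insert 6: 6 bumps 9 from row 1; 9 bumps 10 from row 2; 10 appends to row 3. P = [[1, 2, 3, 6], [4, 7, 9], [5, 8, 10]], Q = [[1, 2, 3, 6], [4, 7, 8], [5, 9, 10]].

So P = [[1, 2, 3, 6], [4, 7, 9], [5, 8, 10]], Q = [[1, 2, 3, 6], [4, 7, 8], [5, 9, 10]].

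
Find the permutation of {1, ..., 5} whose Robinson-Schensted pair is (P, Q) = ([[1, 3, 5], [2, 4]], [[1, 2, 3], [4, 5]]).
2 4 5 1 3

Reverse the RSK construction: for i from n down to 1, find the cell of Q containing i, remove the entry at that cell from P, and reverse-bump it up through P; the value ejected from row 1 is w(i).

Step i=5: Q has 5 at row 2, column 2; remove 4 from row 2 of P and reverse-bump: 4 enters row 1 and ejects 3. So w(5) = 3. P is now [[1, 4, 5], [2]].
Step i=4: Q has 4 at row 2, column 1; remove 2 from row 2 of P and reverse-bump: 2 enters row 1 and ejects 1. So w(4) = 1. P is now [[2, 4, 5]].
Step i=3: Q has 3 at row 1, column 3; remove that cell from P, ejecting 5. So w(3) = 5. P is now [[2, 4]].
Step i=2: Q has 2 at row 1, column 2; remove that cell from P, ejecting 4. So w(2) = 4. P is now [[2]].
Step i=1: Q has 1 at row 1, column 1; remove that cell from P, ejecting 2. So w(1) = 2. P is now [].

So w = 2 4 5 1 3.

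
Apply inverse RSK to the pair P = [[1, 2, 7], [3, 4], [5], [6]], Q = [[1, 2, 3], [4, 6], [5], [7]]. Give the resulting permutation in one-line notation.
Reverse the RSK construction: for i from n down to 1, find the cell of Q containing i, remove the entry at that cell from P, and reverse-bump it up through P; the value ejected from row 1 is w(i).

Step i=7: Q has 7 at row 4, column 1; remove 6 from row 4 of P and reverse-bump: 6 enters row 3 and ejects 5; 5 enters row 2 and ejects 4; 4 enters row 1 and ejects 2. So w(7) = 2. P is now [[1, 4, 7], [3, 5], [6]].
Step i=6: Q has 6 at row 2, column 2; remove 5 from row 2 of P and reverse-bump: 5 enters row 1 and ejects 4. So w(6) = 4. P is now [[1, 5, 7], [3], [6]].
Step i=5: Q has 5 at row 3, column 1; remove 6 from row 3 of P and reverse-bump: 6 enters row 2 and ejects 3; 3 enters row 1 and ejects 1. So w(5) = 1. P is now [[3, 5, 7], [6]].
Step i=4: Q has 4 at row 2, column 1; remove 6 from row 2 of P and reverse-bump: 6 enters row 1 and ejects 5. So w(4) = 5. P is now [[3, 6, 7]].
Step i=3: Q has 3 at row 1, column 3; remove that cell from P, ejecting 7. So w(3) = 7. P is now [[3, 6]].
Step i=2: Q has 2 at row 1, column 2; remove that cell from P, ejecting 6. So w(2) = 6. P is now [[3]].
Step i=1: Q has 1 at row 1, column 1; remove that cell from P, ejecting 3. So w(1) = 3. P is now [].

So w = 3 6 7 5 1 4 2.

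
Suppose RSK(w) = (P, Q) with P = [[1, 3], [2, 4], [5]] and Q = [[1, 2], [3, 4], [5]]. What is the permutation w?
Reverse the RSK construction: for i from n down to 1, find the cell of Q containing i, remove the entry at that cell from P, and reverse-bump it up through P; the value ejected from row 1 is w(i).

Step i=5: Q has 5 at row 3, column 1; remove 5 from row 3 of P and reverse-bump: 5 enters row 2 and ejects 4; 4 enters row 1 and ejects 3. So w(5) = 3. P is now [[1, 4], [2, 5]].
Step i=4: Q has 4 at row 2, column 2; remove 5 from row 2 of P and reverse-bump: 5 enters row 1 and ejects 4. So w(4) = 4. P is now [[1, 5], [2]].
Step i=3: Q has 3 at row 2, column 1; remove 2 from row 2 of P and reverse-bump: 2 enters row 1 and ejects 1. So w(3) = 1. P is now [[2, 5]].
Step i=2: Q has 2 at row 1, column 2; remove that cell from P, ejecting 5. So w(2) = 5. P is now [[2]].
Step i=1: Q has 1 at row 1, column 1; remove that cell from P, ejecting 2. So w(1) = 2. P is now [].

So w = 2 5 1 4 3.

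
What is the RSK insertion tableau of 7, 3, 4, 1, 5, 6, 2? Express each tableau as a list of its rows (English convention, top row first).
P = [[1, 2, 5, 6], [3, 4], [7]]

Insert 7: appended to row 1. P = [[7]].
Insert 3: 3 bumps 7 from row 1; 7 starts row 2. P = [[3], [7]].
Insert 4: appended to row 1. P = [[3, 4], [7]].
Insert 1: 1 bumps 3 from row 1; 3 bumps 7 from row 2; 7 starts row 3. P = [[1, 4], [3], [7]].
Insert 5: appended to row 1. P = [[1, 4, 5], [3], [7]].
Insert 6: appended to row 1. P = [[1, 4, 5, 6], [3], [7]].
Insert 2: 2 bumps 4 from row 1; 4 appends to row 2. P = [[1, 2, 5, 6], [3, 4], [7]].

So P = [[1, 2, 5, 6], [3, 4], [7]].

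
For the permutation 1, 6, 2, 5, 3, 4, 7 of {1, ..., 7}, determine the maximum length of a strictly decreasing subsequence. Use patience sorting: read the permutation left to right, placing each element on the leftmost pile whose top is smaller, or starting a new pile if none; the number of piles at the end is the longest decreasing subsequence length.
1: new pile. tops = [1]
6: onto pile 1 (replacing 1). tops = [6]
2: new pile. tops = [6, 2]
5: onto pile 2 (replacing 2). tops = [6, 5]
3: new pile. tops = [6, 5, 3]
4: onto pile 3 (replacing 3). tops = [6, 5, 4]
7: onto pile 1 (replacing 6). tops = [7, 5, 4]

3 piles, so the longest decreasing subsequence has length 3.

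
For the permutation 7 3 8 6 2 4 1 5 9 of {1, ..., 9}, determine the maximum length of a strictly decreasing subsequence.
4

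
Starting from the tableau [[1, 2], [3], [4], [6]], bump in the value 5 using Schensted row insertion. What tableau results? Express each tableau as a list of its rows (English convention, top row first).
[[1, 2, 5], [3], [4], [6]]

5 is larger than every entry of row 1, so it is appended to row 1. The new tableau is [[1, 2, 5], [3], [4], [6]].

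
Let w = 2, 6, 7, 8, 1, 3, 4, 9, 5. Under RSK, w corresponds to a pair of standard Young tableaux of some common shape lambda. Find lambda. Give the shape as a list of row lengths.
RSK row insertion gives P = [[1, 3, 4, 5, 9], [2, 6, 7, 8]], which has shape [5, 4].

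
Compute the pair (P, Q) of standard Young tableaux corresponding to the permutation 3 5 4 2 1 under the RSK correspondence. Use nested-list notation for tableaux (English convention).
P = [[1, 4], [2], [3], [5]], Q = [[1, 2], [3], [4], [5]]

Insert each entry of the permutation into P by Schensted row insertion, recording in Q the position of each new cell.

Insert 3: appended to row 1. P = [[3]].
Insert 5: appended to row 1. P = [[3, 5]].
Insert 4: 4 bumps 5 from row 1; 5 starts row 2. P = [[3, 4], [5]].
Insert 2: 2 bumps 3 from row 1; 3 bumps 5 from row 2; 5 starts row 3. P = [[2, 4], [3], [5]].
Insert 1: 1 bumps 2 from row 1; 2 bumps 3 from row 2; 3 bumps 5 from row 3; 5 starts row 4. P = [[1, 4], [2], [3], [5]].

So P = [[1, 4], [2], [3], [5]], Q = [[1, 2], [3], [4], [5]].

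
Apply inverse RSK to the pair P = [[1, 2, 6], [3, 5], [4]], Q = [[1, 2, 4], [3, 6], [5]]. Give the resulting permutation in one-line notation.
Reverse the RSK construction: for i from n down to 1, find the cell of Q containing i, remove the entry at that cell from P, and reverse-bump it up through P; the value ejected from row 1 is w(i).

Step i=6: Q has 6 at row 2, column 2; remove 5 from row 2 of P and reverse-bump: 5 enters row 1 and ejects 2. So w(6) = 2. P is now [[1, 5, 6], [3], [4]].
Step i=5: Q has 5 at row 3, column 1; remove 4 from row 3 of P and reverse-bump: 4 enters row 2 and ejects 3; 3 enters row 1 and ejects 1. So w(5) = 1. P is now [[3, 5, 6], [4]].
Step i=4: Q has 4 at row 1, column 3; remove that cell from P, ejecting 6. So w(4) = 6. P is now [[3, 5], [4]].
Step i=3: Q has 3 at row 2, column 1; remove 4 from row 2 of P and reverse-bump: 4 enters row 1 and ejects 3. So w(3) = 3. P is now [[4, 5]].
Step i=2: Q has 2 at row 1, column 2; remove that cell from P, ejecting 5. So w(2) = 5. P is now [[4]].
Step i=1: Q has 1 at row 1, column 1; remove that cell from P, ejecting 4. So w(1) = 4. P is now [].

So w = 4 5 3 6 1 2.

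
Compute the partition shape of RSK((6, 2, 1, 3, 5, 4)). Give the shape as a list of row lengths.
[3, 2, 1]

Row-insert each entry into an empty tableau.

After inserting 6: P = [[6]].
After inserting 2: P = [[2], [6]].
After inserting 1: P = [[1], [2], [6]].
After inserting 3: P = [[1, 3], [2], [6]].
After inserting 5: P = [[1, 3, 5], [2], [6]].
After inserting 4: P = [[1, 3, 4], [2, 5], [6]].

The final insertion tableau P = [[1, 3, 4], [2, 5], [6]] has shape [3, 2, 1].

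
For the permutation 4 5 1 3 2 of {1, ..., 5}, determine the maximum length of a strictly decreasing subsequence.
3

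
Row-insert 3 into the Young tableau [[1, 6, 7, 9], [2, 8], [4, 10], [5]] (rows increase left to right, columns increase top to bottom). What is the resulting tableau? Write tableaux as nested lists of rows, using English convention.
[[1, 3, 7, 9], [2, 6], [4, 8], [5, 10]]

In row 1, 3 replaces 6 (the leftmost entry greater than 3); 6 is bumped to row 2. In row 2, 6 replaces 8 (the leftmost entry greater than 6); 8 is bumped to row 3. In row 3, 8 replaces 10 (the leftmost entry greater than 8); 10 is bumped to row 4. 10 is appended to row 4. The new tableau is [[1, 3, 7, 9], [2, 6], [4, 8], [5, 10]].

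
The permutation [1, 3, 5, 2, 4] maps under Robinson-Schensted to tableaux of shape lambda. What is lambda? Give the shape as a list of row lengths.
RSK row insertion gives P = [[1, 2, 4], [3, 5]], which has shape [3, 2].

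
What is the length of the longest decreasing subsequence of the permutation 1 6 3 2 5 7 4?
3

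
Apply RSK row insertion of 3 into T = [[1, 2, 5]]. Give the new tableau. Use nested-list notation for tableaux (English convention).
[[1, 2, 3], [5]]

In row 1, 3 replaces 5 (the leftmost entry greater than 3); 5 is bumped to row 2. 5 starts a new row 2. The new tableau is [[1, 2, 3], [5]].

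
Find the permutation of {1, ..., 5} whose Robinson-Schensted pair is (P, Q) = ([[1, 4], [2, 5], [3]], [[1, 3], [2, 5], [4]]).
Reverse the RSK construction: for i from n down to 1, find the cell of Q containing i, remove the entry at that cell from P, and reverse-bump it up through P; the value ejected from row 1 is w(i).

Step i=5: Q has 5 at row 2, column 2; remove 5 from row 2 of P and reverse-bump: 5 enters row 1 and ejects 4. So w(5) = 4. P is now [[1, 5], [2], [3]].
Step i=4: Q has 4 at row 3, column 1; remove 3 from row 3 of P and reverse-bump: 3 enters row 2 and ejects 2; 2 enters row 1 and ejects 1. So w(4) = 1. P is now [[2, 5], [3]].
Step i=3: Q has 3 at row 1, column 2; remove that cell from P, ejecting 5. So w(3) = 5. P is now [[2], [3]].
Step i=2: Q has 2 at row 2, column 1; remove 3 from row 2 of P and reverse-bump: 3 enters row 1 and ejects 2. So w(2) = 2. P is now [[3]].
Step i=1: Q has 1 at row 1, column 1; remove that cell from P, ejecting 3. So w(1) = 3. P is now [].

So w = 3 2 5 1 4.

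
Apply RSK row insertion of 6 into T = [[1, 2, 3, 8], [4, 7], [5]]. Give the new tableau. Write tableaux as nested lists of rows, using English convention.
[[1, 2, 3, 6], [4, 7, 8], [5]]

In row 1, 6 replaces 8 (the leftmost entry greater than 6); 8 is bumped to row 2. 8 is appended to row 2. The new tableau is [[1, 2, 3, 6], [4, 7, 8], [5]].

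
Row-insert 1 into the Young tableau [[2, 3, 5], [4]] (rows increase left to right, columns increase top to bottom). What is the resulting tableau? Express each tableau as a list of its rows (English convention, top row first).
[[1, 3, 5], [2], [4]]

In row 1, 1 replaces 2 (the leftmost entry greater than 1); 2 is bumped to row 2. In row 2, 2 replaces 4 (the leftmost entry greater than 2); 4 is bumped to row 3. 4 starts a new row 3. The new tableau is [[1, 3, 5], [2], [4]].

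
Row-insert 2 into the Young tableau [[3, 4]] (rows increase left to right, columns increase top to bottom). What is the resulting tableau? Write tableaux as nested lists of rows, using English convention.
[[2, 4], [3]]

In row 1, 2 replaces 3 (the leftmost entry greater than 2); 3 is bumped to row 2. 3 starts a new row 2. The new tableau is [[2, 4], [3]].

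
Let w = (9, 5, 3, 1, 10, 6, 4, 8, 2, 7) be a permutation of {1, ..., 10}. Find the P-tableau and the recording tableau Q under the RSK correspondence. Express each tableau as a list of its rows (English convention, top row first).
P = [[1, 2, 7], [3, 4, 8], [5, 6], [9, 10]], Q = [[1, 5, 8], [2, 6, 10], [3, 7], [4, 9]]

Insert each entry of the permutation into P by Schensted row insertion, recording in Q the position of each new cell.

Insert 9: appended to row 1. P = [[9]], Q = [[1]].
Insert 5: 5 bumps 9 from row 1; 9 starts row 2. P = [[5], [9]], Q = [[1], [2]].
Insert 3: 3 bumps 5 from row 1; 5 bumps 9 from row 2; 9 starts row 3. P = [[3], [5], [9]], Q = [[1], [2], [3]].
Insert 1: 1 bumps 3 from row 1; 3 bumps 5 from row 2; 5 bumps 9 from row 3; 9 starts row 4. P = [[1], [3], [5], [9]], Q = [[1], [2], [3], [4]].
Insert 10: appended to row 1. P = [[1, 10], [3], [5], [9]], Q = [[1, 5], [2], [3], [4]].
Insert 6: 6 bumps 10 from row 1; 10 appends to row 2. P = [[1, 6], [3, 10], [5], [9]], Q = [[1, 5], [2, 6], [3], [4]].
Insert 4: 4 bumps 6 from row 1; 6 bumps 10 from row 2; 10 appends to row 3. P = [[1, 4], [3, 6], [5, 10], [9]], Q = [[1, 5], [2, 6], [3, 7], [4]].
Insert 8: appended to row 1. P = [[1, 4, 8], [3, 6], [5, 10], [9]], Q = [[1, 5, 8], [2, 6], [3, 7], [4]].
Insert 2: 2 bumps 4 from row 1; 4 bumps 6 from row 2; 6 bumps 10 from row 3; 10 appends to row 4. P = [[1, 2, 8], [3, 4], [5, 6], [9, 10]], Q = [[1, 5, 8], [2, 6], [3, 7], [4, 9]].
Insert 7: 7 bumps 8 from row 1; 8 appends to row 2. P = [[1, 2, 7], [3, 4, 8], [5, 6], [9, 10]], Q = [[1, 5, 8], [2, 6, 10], [3, 7], [4, 9]].

So P = [[1, 2, 7], [3, 4, 8], [5, 6], [9, 10]], Q = [[1, 5, 8], [2, 6, 10], [3, 7], [4, 9]].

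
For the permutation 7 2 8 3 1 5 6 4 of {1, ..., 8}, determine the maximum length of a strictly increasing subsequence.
4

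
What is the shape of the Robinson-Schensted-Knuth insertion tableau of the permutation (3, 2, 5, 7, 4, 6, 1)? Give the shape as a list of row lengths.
[3, 3, 1]

Row-insert each entry into an empty tableau.

After inserting 3: P = [[3]].
After inserting 2: P = [[2], [3]].
After inserting 5: P = [[2, 5], [3]].
After inserting 7: P = [[2, 5, 7], [3]].
After inserting 4: P = [[2, 4, 7], [3, 5]].
After inserting 6: P = [[2, 4, 6], [3, 5, 7]].
After inserting 1: P = [[1, 4, 6], [2, 5, 7], [3]].

The final insertion tableau P = [[1, 4, 6], [2, 5, 7], [3]] has shape [3, 3, 1].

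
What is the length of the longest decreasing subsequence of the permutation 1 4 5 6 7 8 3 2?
3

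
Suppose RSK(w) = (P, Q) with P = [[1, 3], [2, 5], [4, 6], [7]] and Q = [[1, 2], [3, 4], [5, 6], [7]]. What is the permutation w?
Reverse the RSK construction: for i from n down to 1, find the cell of Q containing i, remove the entry at that cell from P, and reverse-bump it up through P; the value ejected from row 1 is w(i).

Step i=7: Q has 7 at row 4, column 1; remove 7 from row 4 of P and reverse-bump: 7 enters row 3 and ejects 6; 6 enters row 2 and ejects 5; 5 enters row 1 and ejects 3. So w(7) = 3. P is now [[1, 5], [2, 6], [4, 7]].
Step i=6: Q has 6 at row 3, column 2; remove 7 from row 3 of P and reverse-bump: 7 enters row 2 and ejects 6; 6 enters row 1 and ejects 5. So w(6) = 5. P is now [[1, 6], [2, 7], [4]].
Step i=5: Q has 5 at row 3, column 1; remove 4 from row 3 of P and reverse-bump: 4 enters row 2 and ejects 2; 2 enters row 1 and ejects 1. So w(5) = 1. P is now [[2, 6], [4, 7]].
Step i=4: Q has 4 at row 2, column 2; remove 7 from row 2 of P and reverse-bump: 7 enters row 1 and ejects 6. So w(4) = 6. P is now [[2, 7], [4]].
Step i=3: Q has 3 at row 2, column 1; remove 4 from row 2 of P and reverse-bump: 4 enters row 1 and ejects 2. So w(3) = 2. P is now [[4, 7]].
Step i=2: Q has 2 at row 1, column 2; remove that cell from P, ejecting 7. So w(2) = 7. P is now [[4]].
Step i=1: Q has 1 at row 1, column 1; remove that cell from P, ejecting 4. So w(1) = 4. P is now [].

So w = 4 7 2 6 1 5 3.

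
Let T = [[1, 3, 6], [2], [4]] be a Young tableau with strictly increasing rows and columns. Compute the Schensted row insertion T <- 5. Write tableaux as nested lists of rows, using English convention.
[[1, 3, 5], [2, 6], [4]]

In row 1, 5 replaces 6 (the leftmost entry greater than 5); 6 is bumped to row 2. 6 is appended to row 2. The new tableau is [[1, 3, 5], [2, 6], [4]].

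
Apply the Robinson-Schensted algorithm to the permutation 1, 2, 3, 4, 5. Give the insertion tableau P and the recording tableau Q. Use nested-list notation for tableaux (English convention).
Insert each entry of the permutation into P by Schensted row insertion, recording in Q the position of each new cell.

Insert 1: appended to row 1. P = [[1]].
Insert 2: appended to row 1. P = [[1, 2]].
Insert 3: appended to row 1. P = [[1, 2, 3]].
Insert 4: appended to row 1. P = [[1, 2, 3, 4]].
Insert 5: appended to row 1. P = [[1, 2, 3, 4, 5]].

So P = [[1, 2, 3, 4, 5]], Q = [[1, 2, 3, 4, 5]].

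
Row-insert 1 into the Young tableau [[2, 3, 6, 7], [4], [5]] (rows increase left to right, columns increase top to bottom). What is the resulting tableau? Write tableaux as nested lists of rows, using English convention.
[[1, 3, 6, 7], [2], [4], [5]]

In row 1, 1 replaces 2 (the leftmost entry greater than 1); 2 is bumped to row 2. In row 2, 2 replaces 4 (the leftmost entry greater than 2); 4 is bumped to row 3. In row 3, 4 replaces 5 (the leftmost entry greater than 4); 5 is bumped to row 4. 5 starts a new row 4. The new tableau is [[1, 3, 6, 7], [2], [4], [5]].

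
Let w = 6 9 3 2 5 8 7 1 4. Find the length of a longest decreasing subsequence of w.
4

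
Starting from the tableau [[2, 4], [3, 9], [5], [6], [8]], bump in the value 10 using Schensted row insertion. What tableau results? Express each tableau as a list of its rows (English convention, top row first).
10 is larger than every entry of row 1, so it is appended to row 1. The new tableau is [[2, 4, 10], [3, 9], [5], [6], [8]].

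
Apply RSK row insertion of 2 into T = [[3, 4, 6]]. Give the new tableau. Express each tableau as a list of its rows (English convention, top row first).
[[2, 4, 6], [3]]

In row 1, 2 replaces 3 (the leftmost entry greater than 2); 3 is bumped to row 2. 3 starts a new row 2. The new tableau is [[2, 4, 6], [3]].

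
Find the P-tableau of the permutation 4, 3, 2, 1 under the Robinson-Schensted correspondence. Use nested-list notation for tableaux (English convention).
Insert 4: appended to row 1. P = [[4]].
Insert 3: 3 bumps 4 from row 1; 4 starts row 2. P = [[3], [4]].
Insert 2: 2 bumps 3 from row 1; 3 bumps 4 from row 2; 4 starts row 3. P = [[2], [3], [4]].
Insert 1: 1 bumps 2 from row 1; 2 bumps 3 from row 2; 3 bumps 4 from row 3; 4 starts row 4. P = [[1], [2], [3], [4]].

So P = [[1], [2], [3], [4]].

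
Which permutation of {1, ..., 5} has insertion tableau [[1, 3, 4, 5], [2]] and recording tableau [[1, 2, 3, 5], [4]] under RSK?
2 3 4 1 5

Reverse the RSK construction: for i from n down to 1, find the cell of Q containing i, remove the entry at that cell from P, and reverse-bump it up through P; the value ejected from row 1 is w(i).

Step i=5: Q has 5 at row 1, column 4; remove that cell from P, ejecting 5. So w(5) = 5. P is now [[1, 3, 4], [2]].
Step i=4: Q has 4 at row 2, column 1; remove 2 from row 2 of P and reverse-bump: 2 enters row 1 and ejects 1. So w(4) = 1. P is now [[2, 3, 4]].
Step i=3: Q has 3 at row 1, column 3; remove that cell from P, ejecting 4. So w(3) = 4. P is now [[2, 3]].
Step i=2: Q has 2 at row 1, column 2; remove that cell from P, ejecting 3. So w(2) = 3. P is now [[2]].
Step i=1: Q has 1 at row 1, column 1; remove that cell from P, ejecting 2. So w(1) = 2. P is now [].

So w = 2 3 4 1 5.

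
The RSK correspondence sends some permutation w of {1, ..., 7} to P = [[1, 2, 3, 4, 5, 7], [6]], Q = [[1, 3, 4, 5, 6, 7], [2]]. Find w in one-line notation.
Reverse the RSK construction: for i from n down to 1, find the cell of Q containing i, remove the entry at that cell from P, and reverse-bump it up through P; the value ejected from row 1 is w(i).

Step i=7: Q has 7 at row 1, column 6; remove that cell from P, ejecting 7. So w(7) = 7. P is now [[1, 2, 3, 4, 5], [6]].
Step i=6: Q has 6 at row 1, column 5; remove that cell from P, ejecting 5. So w(6) = 5. P is now [[1, 2, 3, 4], [6]].
Step i=5: Q has 5 at row 1, column 4; remove that cell from P, ejecting 4. So w(5) = 4. P is now [[1, 2, 3], [6]].
Step i=4: Q has 4 at row 1, column 3; remove that cell from P, ejecting 3. So w(4) = 3. P is now [[1, 2], [6]].
Step i=3: Q has 3 at row 1, column 2; remove that cell from P, ejecting 2. So w(3) = 2. P is now [[1], [6]].
Step i=2: Q has 2 at row 2, column 1; remove 6 from row 2 of P and reverse-bump: 6 enters row 1 and ejects 1. So w(2) = 1. P is now [[6]].
Step i=1: Q has 1 at row 1, column 1; remove that cell from P, ejecting 6. So w(1) = 6. P is now [].

So w = 6 1 2 3 4 5 7.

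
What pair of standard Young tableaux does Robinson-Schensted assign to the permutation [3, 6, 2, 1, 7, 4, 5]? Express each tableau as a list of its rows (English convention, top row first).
Insert each entry of the permutation into P by Schensted row insertion, recording in Q the position of each new cell.

Insert 3: appended to row 1. P = [[3]].
Insert 6: appended to row 1. P = [[3, 6]].
Insert 2: 2 bumps 3 from row 1; 3 starts row 2. P = [[2, 6], [3]].
Insert 1: 1 bumps 2 from row 1; 2 bumps 3 from row 2; 3 starts row 3. P = [[1, 6], [2], [3]].
Insert 7: appended to row 1. P = [[1, 6, 7], [2], [3]].
Insert 4: 4 bumps 6 from row 1; 6 appends to row 2. P = [[1, 4, 7], [2, 6], [3]].
Insert 5: 5 bumps 7 from row 1; 7 appends to row 2. P = [[1, 4, 5], [2, 6, 7], [3]].

So P = [[1, 4, 5], [2, 6, 7], [3]], Q = [[1, 2, 5], [3, 6, 7], [4]].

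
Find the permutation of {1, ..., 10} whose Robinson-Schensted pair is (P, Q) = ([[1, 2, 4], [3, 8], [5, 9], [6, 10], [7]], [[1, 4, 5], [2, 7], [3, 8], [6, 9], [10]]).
Reverse the RSK construction: for i from n down to 1, find the cell of Q containing i, remove the entry at that cell from P, and reverse-bump it up through P; the value ejected from row 1 is w(i).

Step i=10: Q has 10 at row 5, column 1; remove 7 from row 5 of P and reverse-bump: 7 enters row 4 and ejects 6; 6 enters row 3 and ejects 5; 5 enters row 2 and ejects 3; 3 enters row 1 and ejects 2. So w(10) = 2. P is now [[1, 3, 4], [5, 8], [6, 9], [7, 10]].
Step i=9: Q has 9 at row 4, column 2; remove 10 from row 4 of P and reverse-bump: 10 enters row 3 and ejects 9; 9 enters row 2 and ejects 8; 8 enters row 1 and ejects 4. So w(9) = 4. P is now [[1, 3, 8], [5, 9], [6, 10], [7]].
Step i=8: Q has 8 at row 3, column 2; remove 10 from row 3 of P and reverse-bump: 10 enters row 2 and ejects 9; 9 enters row 1 and ejects 8. So w(8) = 8. P is now [[1, 3, 9], [5, 10], [6], [7]].
Step i=7: Q has 7 at row 2, column 2; remove 10 from row 2 of P and reverse-bump: 10 enters row 1 and ejects 9. So w(7) = 9. P is now [[1, 3, 10], [5], [6], [7]].
Step i=6: Q has 6 at row 4, column 1; remove 7 from row 4 of P and reverse-bump: 7 enters row 3 and ejects 6; 6 enters row 2 and ejects 5; 5 enters row 1 and ejects 3. So w(6) = 3. P is now [[1, 5, 10], [6], [7]].
Step i=5: Q has 5 at row 1, column 3; remove that cell from P, ejecting 10. So w(5) = 10. P is now [[1, 5], [6], [7]].
Step i=4: Q has 4 at row 1, column 2; remove that cell from P, ejecting 5. So w(4) = 5. P is now [[1], [6], [7]].
Step i=3: Q has 3 at row 3, column 1; remove 7 from row 3 of P and reverse-bump: 7 enters row 2 and ejects 6; 6 enters row 1 and ejects 1. So w(3) = 1. P is now [[6], [7]].
Step i=2: Q has 2 at row 2, column 1; remove 7 from row 2 of P and reverse-bump: 7 enters row 1 and ejects 6. So w(2) = 6. P is now [[7]].
Step i=1: Q has 1 at row 1, column 1; remove that cell from P, ejecting 7. So w(1) = 7. P is now [].

So w = 7 6 1 5 10 3 9 8 4 2.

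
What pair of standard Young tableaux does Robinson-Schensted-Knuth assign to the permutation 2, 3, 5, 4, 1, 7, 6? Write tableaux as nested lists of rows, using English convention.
Insert each entry of the permutation into P by Schensted row insertion, recording in Q the position of each new cell.

After inserting 2: P = [[2]].
After inserting 3: P = [[2, 3]].
After inserting 5: P = [[2, 3, 5]].
After inserting 4: P = [[2, 3, 4], [5]].
After inserting 1: P = [[1, 3, 4], [2], [5]].
After inserting 7: P = [[1, 3, 4, 7], [2], [5]].
After inserting 6: P = [[1, 3, 4, 6], [2, 7], [5]].

So P = [[1, 3, 4, 6], [2, 7], [5]], Q = [[1, 2, 3, 6], [4, 7], [5]].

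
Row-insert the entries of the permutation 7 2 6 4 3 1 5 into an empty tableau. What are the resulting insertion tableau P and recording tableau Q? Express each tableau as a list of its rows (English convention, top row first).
P = [[1, 3, 5], [2], [4], [6], [7]], Q = [[1, 3, 7], [2], [4], [5], [6]]

Insert each entry of the permutation into P by Schensted row insertion, recording in Q the position of each new cell.

Insert 7: appended to row 1. P = [[7]], Q = [[1]].
Insert 2: 2 bumps 7 from row 1; 7 starts row 2. P = [[2], [7]], Q = [[1], [2]].
Insert 6: appended to row 1. P = [[2, 6], [7]], Q = [[1, 3], [2]].
Insert 4: 4 bumps 6 from row 1; 6 bumps 7 from row 2; 7 starts row 3. P = [[2, 4], [6], [7]], Q = [[1, 3], [2], [4]].
Insert 3: 3 bumps 4 from row 1; 4 bumps 6 from row 2; 6 bumps 7 from row 3; 7 starts row 4. P = [[2, 3], [4], [6], [7]], Q = [[1, 3], [2], [4], [5]].
Insert 1: 1 bumps 2 from row 1; 2 bumps 4 from row 2; 4 bumps 6 from row 3; 6 bumps 7 from row 4; 7 starts row 5. P = [[1, 3], [2], [4], [6], [7]], Q = [[1, 3], [2], [4], [5], [6]].
Insert 5: appended to row 1. P = [[1, 3, 5], [2], [4], [6], [7]], Q = [[1, 3, 7], [2], [4], [5], [6]].

So P = [[1, 3, 5], [2], [4], [6], [7]], Q = [[1, 3, 7], [2], [4], [5], [6]].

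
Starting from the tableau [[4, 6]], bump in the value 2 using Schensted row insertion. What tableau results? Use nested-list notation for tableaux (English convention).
[[2, 6], [4]]

In row 1, 2 replaces 4 (the leftmost entry greater than 2); 4 is bumped to row 2. 4 starts a new row 2. The new tableau is [[2, 6], [4]].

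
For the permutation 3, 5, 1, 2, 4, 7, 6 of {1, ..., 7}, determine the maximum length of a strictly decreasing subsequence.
2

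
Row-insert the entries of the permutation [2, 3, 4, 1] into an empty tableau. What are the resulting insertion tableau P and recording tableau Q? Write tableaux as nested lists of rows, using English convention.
Insert each entry of the permutation into P by Schensted row insertion, recording in Q the position of each new cell.

Insert 2: appended to row 1. P = [[2]].
Insert 3: appended to row 1. P = [[2, 3]].
Insert 4: appended to row 1. P = [[2, 3, 4]].
Insert 1: 1 bumps 2 from row 1; 2 starts row 2. P = [[1, 3, 4], [2]].

So P = [[1, 3, 4], [2]], Q = [[1, 2, 3], [4]].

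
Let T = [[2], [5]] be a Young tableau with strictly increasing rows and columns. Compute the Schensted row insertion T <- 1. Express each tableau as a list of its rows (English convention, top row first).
In row 1, 1 replaces 2 (the leftmost entry greater than 1); 2 is bumped to row 2. In row 2, 2 replaces 5 (the leftmost entry greater than 2); 5 is bumped to row 3. 5 starts a new row 3. The new tableau is [[1], [2], [5]].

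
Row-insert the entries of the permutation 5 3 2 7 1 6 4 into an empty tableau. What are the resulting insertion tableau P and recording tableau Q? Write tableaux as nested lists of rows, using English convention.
Insert each entry of the permutation into P by Schensted row insertion, recording in Q the position of each new cell.

After inserting 5: P = [[5]].
After inserting 3: P = [[3], [5]].
After inserting 2: P = [[2], [3], [5]].
After inserting 7: P = [[2, 7], [3], [5]].
After inserting 1: P = [[1, 7], [2], [3], [5]].
After inserting 6: P = [[1, 6], [2, 7], [3], [5]].
After inserting 4: P = [[1, 4], [2, 6], [3, 7], [5]].

So P = [[1, 4], [2, 6], [3, 7], [5]], Q = [[1, 4], [2, 6], [3, 7], [5]].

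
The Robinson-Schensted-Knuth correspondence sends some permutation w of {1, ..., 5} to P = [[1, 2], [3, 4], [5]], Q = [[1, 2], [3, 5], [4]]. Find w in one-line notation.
3 5 4 1 2

Reverse the RSK construction: for i from n down to 1, find the cell of Q containing i, remove the entry at that cell from P, and reverse-bump it up through P; the value ejected from row 1 is w(i).

Step i=5: Q has 5 at row 2, column 2; remove 4 from row 2 of P and reverse-bump: 4 enters row 1 and ejects 2. So w(5) = 2. P is now [[1, 4], [3], [5]].
Step i=4: Q has 4 at row 3, column 1; remove 5 from row 3 of P and reverse-bump: 5 enters row 2 and ejects 3; 3 enters row 1 and ejects 1. So w(4) = 1. P is now [[3, 4], [5]].
Step i=3: Q has 3 at row 2, column 1; remove 5 from row 2 of P and reverse-bump: 5 enters row 1 and ejects 4. So w(3) = 4. P is now [[3, 5]].
Step i=2: Q has 2 at row 1, column 2; remove that cell from P, ejecting 5. So w(2) = 5. P is now [[3]].
Step i=1: Q has 1 at row 1, column 1; remove that cell from P, ejecting 3. So w(1) = 3. P is now [].

So w = 3 5 4 1 2.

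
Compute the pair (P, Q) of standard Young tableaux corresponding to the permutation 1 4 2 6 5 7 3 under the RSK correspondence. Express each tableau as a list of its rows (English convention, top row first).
Insert each entry of the permutation into P by Schensted row insertion, recording in Q the position of each new cell.

After inserting 1: P = [[1]].
After inserting 4: P = [[1, 4]].
After inserting 2: P = [[1, 2], [4]].
After inserting 6: P = [[1, 2, 6], [4]].
After inserting 5: P = [[1, 2, 5], [4, 6]].
After inserting 7: P = [[1, 2, 5, 7], [4, 6]].
After inserting 3: P = [[1, 2, 3, 7], [4, 5], [6]].

So P = [[1, 2, 3, 7], [4, 5], [6]], Q = [[1, 2, 4, 6], [3, 5], [7]].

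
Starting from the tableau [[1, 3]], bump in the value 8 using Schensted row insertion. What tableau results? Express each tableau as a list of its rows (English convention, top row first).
[[1, 3, 8]]

8 is larger than every entry of row 1, so it is appended to row 1. The new tableau is [[1, 3, 8]].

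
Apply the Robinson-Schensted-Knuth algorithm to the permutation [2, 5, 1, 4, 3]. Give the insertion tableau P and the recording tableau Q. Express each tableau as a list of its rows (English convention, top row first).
P = [[1, 3], [2, 4], [5]], Q = [[1, 2], [3, 4], [5]]

Insert each entry of the permutation into P by Schensted row insertion, recording in Q the position of each new cell.

Insert 2: appended to row 1. P = [[2]], Q = [[1]].
Insert 5: appended to row 1. P = [[2, 5]], Q = [[1, 2]].
Insert 1: 1 bumps 2 from row 1; 2 starts row 2. P = [[1, 5], [2]], Q = [[1, 2], [3]].
Insert 4: 4 bumps 5 from row 1; 5 appends to row 2. P = [[1, 4], [2, 5]], Q = [[1, 2], [3, 4]].
Insert 3: 3 bumps 4 from row 1; 4 bumps 5 from row 2; 5 starts row 3. P = [[1, 3], [2, 4], [5]], Q = [[1, 2], [3, 4], [5]].

So P = [[1, 3], [2, 4], [5]], Q = [[1, 2], [3, 4], [5]].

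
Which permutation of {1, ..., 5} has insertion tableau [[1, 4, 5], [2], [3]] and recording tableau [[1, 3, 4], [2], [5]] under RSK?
3 2 4 5 1

Reverse the RSK construction: for i from n down to 1, find the cell of Q containing i, remove the entry at that cell from P, and reverse-bump it up through P; the value ejected from row 1 is w(i).

Step i=5: Q has 5 at row 3, column 1; remove 3 from row 3 of P and reverse-bump: 3 enters row 2 and ejects 2; 2 enters row 1 and ejects 1. So w(5) = 1. P is now [[2, 4, 5], [3]].
Step i=4: Q has 4 at row 1, column 3; remove that cell from P, ejecting 5. So w(4) = 5. P is now [[2, 4], [3]].
Step i=3: Q has 3 at row 1, column 2; remove that cell from P, ejecting 4. So w(3) = 4. P is now [[2], [3]].
Step i=2: Q has 2 at row 2, column 1; remove 3 from row 2 of P and reverse-bump: 3 enters row 1 and ejects 2. So w(2) = 2. P is now [[3]].
Step i=1: Q has 1 at row 1, column 1; remove that cell from P, ejecting 3. So w(1) = 3. P is now [].

So w = 3 2 4 5 1.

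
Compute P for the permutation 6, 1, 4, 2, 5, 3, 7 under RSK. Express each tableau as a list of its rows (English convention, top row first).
P = [[1, 2, 3, 7], [4, 5], [6]]

Insert 6: appended to row 1. P = [[6]].
Insert 1: 1 bumps 6 from row 1; 6 starts row 2. P = [[1], [6]].
Insert 4: appended to row 1. P = [[1, 4], [6]].
Insert 2: 2 bumps 4 from row 1; 4 bumps 6 from row 2; 6 starts row 3. P = [[1, 2], [4], [6]].
Insert 5: appended to row 1. P = [[1, 2, 5], [4], [6]].
Insert 3: 3 bumps 5 from row 1; 5 appends to row 2. P = [[1, 2, 3], [4, 5], [6]].
Insert 7: appended to row 1. P = [[1, 2, 3, 7], [4, 5], [6]].

So P = [[1, 2, 3, 7], [4, 5], [6]].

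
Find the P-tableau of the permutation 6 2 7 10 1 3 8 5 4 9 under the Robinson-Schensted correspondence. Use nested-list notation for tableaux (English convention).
After inserting 6: P = [[6]].
After inserting 2: P = [[2], [6]].
After inserting 7: P = [[2, 7], [6]].
After inserting 10: P = [[2, 7, 10], [6]].
After inserting 1: P = [[1, 7, 10], [2], [6]].
After inserting 3: P = [[1, 3, 10], [2, 7], [6]].
After inserting 8: P = [[1, 3, 8], [2, 7, 10], [6]].
After inserting 5: P = [[1, 3, 5], [2, 7, 8], [6, 10]].
After inserting 4: P = [[1, 3, 4], [2, 5, 8], [6, 7], [10]].
After inserting 9: P = [[1, 3, 4, 9], [2, 5, 8], [6, 7], [10]].

So P = [[1, 3, 4, 9], [2, 5, 8], [6, 7], [10]].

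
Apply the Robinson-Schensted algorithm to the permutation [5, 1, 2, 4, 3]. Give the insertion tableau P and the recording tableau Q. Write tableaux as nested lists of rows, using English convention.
Insert each entry of the permutation into P by Schensted row insertion, recording in Q the position of each new cell.

Insert 5: appended to row 1. P = [[5]].
Insert 1: 1 bumps 5 from row 1; 5 starts row 2. P = [[1], [5]].
Insert 2: appended to row 1. P = [[1, 2], [5]].
Insert 4: appended to row 1. P = [[1, 2, 4], [5]].
Insert 3: 3 bumps 4 from row 1; 4 bumps 5 from row 2; 5 starts row 3. P = [[1, 2, 3], [4], [5]].

So P = [[1, 2, 3], [4], [5]], Q = [[1, 3, 4], [2], [5]].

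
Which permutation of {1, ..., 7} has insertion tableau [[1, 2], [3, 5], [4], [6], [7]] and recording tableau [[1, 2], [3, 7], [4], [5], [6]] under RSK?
Reverse the RSK construction: for i from n down to 1, find the cell of Q containing i, remove the entry at that cell from P, and reverse-bump it up through P; the value ejected from row 1 is w(i).

Step i=7: Q has 7 at row 2, column 2; remove 5 from row 2 of P and reverse-bump: 5 enters row 1 and ejects 2. So w(7) = 2. P is now [[1, 5], [3], [4], [6], [7]].
Step i=6: Q has 6 at row 5, column 1; remove 7 from row 5 of P and reverse-bump: 7 enters row 4 and ejects 6; 6 enters row 3 and ejects 4; 4 enters row 2 and ejects 3; 3 enters row 1 and ejects 1. So w(6) = 1. P is now [[3, 5], [4], [6], [7]].
Step i=5: Q has 5 at row 4, column 1; remove 7 from row 4 of P and reverse-bump: 7 enters row 3 and ejects 6; 6 enters row 2 and ejects 4; 4 enters row 1 and ejects 3. So w(5) = 3. P is now [[4, 5], [6], [7]].
Step i=4: Q has 4 at row 3, column 1; remove 7 from row 3 of P and reverse-bump: 7 enters row 2 and ejects 6; 6 enters row 1 and ejects 5. So w(4) = 5. P is now [[4, 6], [7]].
Step i=3: Q has 3 at row 2, column 1; remove 7 from row 2 of P and reverse-bump: 7 enters row 1 and ejects 6. So w(3) = 6. P is now [[4, 7]].
Step i=2: Q has 2 at row 1, column 2; remove that cell from P, ejecting 7. So w(2) = 7. P is now [[4]].
Step i=1: Q has 1 at row 1, column 1; remove that cell from P, ejecting 4. So w(1) = 4. P is now [].

So w = 4 7 6 5 3 1 2.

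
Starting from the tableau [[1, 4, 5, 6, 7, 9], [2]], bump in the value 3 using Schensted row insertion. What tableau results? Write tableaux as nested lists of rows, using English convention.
[[1, 3, 5, 6, 7, 9], [2, 4]]

In row 1, 3 replaces 4 (the leftmost entry greater than 3); 4 is bumped to row 2. 4 is appended to row 2. The new tableau is [[1, 3, 5, 6, 7, 9], [2, 4]].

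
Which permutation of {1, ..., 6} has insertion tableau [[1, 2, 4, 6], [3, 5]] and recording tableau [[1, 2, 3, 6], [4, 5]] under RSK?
1 3 5 2 4 6

Reverse the RSK construction: for i from n down to 1, find the cell of Q containing i, remove the entry at that cell from P, and reverse-bump it up through P; the value ejected from row 1 is w(i).

Step i=6: Q has 6 at row 1, column 4; remove that cell from P, ejecting 6. So w(6) = 6. P is now [[1, 2, 4], [3, 5]].
Step i=5: Q has 5 at row 2, column 2; remove 5 from row 2 of P and reverse-bump: 5 enters row 1 and ejects 4. So w(5) = 4. P is now [[1, 2, 5], [3]].
Step i=4: Q has 4 at row 2, column 1; remove 3 from row 2 of P and reverse-bump: 3 enters row 1 and ejects 2. So w(4) = 2. P is now [[1, 3, 5]].
Step i=3: Q has 3 at row 1, column 3; remove that cell from P, ejecting 5. So w(3) = 5. P is now [[1, 3]].
Step i=2: Q has 2 at row 1, column 2; remove that cell from P, ejecting 3. So w(2) = 3. P is now [[1]].
Step i=1: Q has 1 at row 1, column 1; remove that cell from P, ejecting 1. So w(1) = 1. P is now [].

So w = 1 3 5 2 4 6.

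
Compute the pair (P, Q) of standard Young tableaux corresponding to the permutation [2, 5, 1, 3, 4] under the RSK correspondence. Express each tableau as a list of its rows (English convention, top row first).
Insert each entry of the permutation into P by Schensted row insertion, recording in Q the position of each new cell.

Insert 2: appended to row 1. P = [[2]], Q = [[1]].
Insert 5: appended to row 1. P = [[2, 5]], Q = [[1, 2]].
Insert 1: 1 bumps 2 from row 1; 2 starts row 2. P = [[1, 5], [2]], Q = [[1, 2], [3]].
Insert 3: 3 bumps 5 from row 1; 5 appends to row 2. P = [[1, 3], [2, 5]], Q = [[1, 2], [3, 4]].
Insert 4: appended to row 1. P = [[1, 3, 4], [2, 5]], Q = [[1, 2, 5], [3, 4]].

So P = [[1, 3, 4], [2, 5]], Q = [[1, 2, 5], [3, 4]].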